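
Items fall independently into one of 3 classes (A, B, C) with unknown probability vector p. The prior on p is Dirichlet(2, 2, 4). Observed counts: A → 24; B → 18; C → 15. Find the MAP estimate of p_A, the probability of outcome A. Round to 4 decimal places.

The posterior is Dirichlet(αᵢ + nᵢ) = Dirichlet(26, 20, 19).
For a Dirichlet(a₁,…,a_K) with all aᵢ > 1, the mode has j-th component (aⱼ − 1)/(Σaᵢ − K).
Here Σaᵢ = 65 and K = 3, so p_A = (26 − 1)/(65 − 3) = 25/62 ≈ 0.4032.

MAP estimate of p_A = 0.4032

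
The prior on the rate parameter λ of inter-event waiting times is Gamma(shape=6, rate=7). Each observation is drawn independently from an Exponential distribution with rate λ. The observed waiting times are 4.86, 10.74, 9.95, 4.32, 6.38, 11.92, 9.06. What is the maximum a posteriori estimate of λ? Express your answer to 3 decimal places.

The Exponential(rate=λ) likelihood is ∝ λ^n e^(−λΣtᵢ). Here n = 7 and Σtᵢ = 4.86 + 10.74 + 9.95 + 4.32 + 6.38 + 11.92 + 9.06 = 57.23.
Posterior ∝ λ^5e^(−7λ) · λ^7e^(−57.23λ) = λ^12e^(−64.23λ), i.e. Gamma(13, 64.23).
Mode = (a−1)/b = 12/64.23 ≈ 0.187.

λ̂_MAP = 0.187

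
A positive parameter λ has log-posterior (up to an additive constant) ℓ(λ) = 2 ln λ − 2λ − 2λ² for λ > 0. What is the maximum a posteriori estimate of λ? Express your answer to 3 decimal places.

λ̂_MAP = 0.500

ℓ'(λ) = 2/λ − 2 − 4λ. Setting this to zero and multiplying by λ: 4λ² + 2λ − 2 = 0.
λ = (−2 + √(2² + 4·4·2)) / (2·4) = (−2 + √36) / 8 = (−2 + 6)/8 = 1/2.
ℓ''(λ) = −2/λ² − 4 < 0, confirming a maximum.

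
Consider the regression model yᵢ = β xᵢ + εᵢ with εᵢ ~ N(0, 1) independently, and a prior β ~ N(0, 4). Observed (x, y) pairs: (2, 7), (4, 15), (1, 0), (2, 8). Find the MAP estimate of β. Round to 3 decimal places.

log p(β | y) = −Σ(yᵢ − βxᵢ)²/(2·1) − β²/(2·4) + const.
Setting the derivative to zero: Σxᵢ(yᵢ − βxᵢ)/1 − β/4 = 0, so β = Σxᵢyᵢ / (Σxᵢ² + σ²/τ²).
Σxᵢyᵢ = 2·7 + 4·15 + 1·0 + 2·8 = 90; Σxᵢ² = 25; σ²/τ² = 0.25.
β̂_MAP = 90 / (25 + 0.25) = 90/25.25 ≈ 3.564.

β̂_MAP = 3.564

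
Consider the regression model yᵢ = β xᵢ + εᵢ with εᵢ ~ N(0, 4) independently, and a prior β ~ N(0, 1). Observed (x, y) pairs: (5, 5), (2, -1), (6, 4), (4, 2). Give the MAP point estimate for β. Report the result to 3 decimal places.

log p(β | y) = −Σ(yᵢ − βxᵢ)²/(2·4) − β²/(2·1) + const.
Setting the derivative to zero: Σxᵢ(yᵢ − βxᵢ)/4 − β/1 = 0, so β = Σxᵢyᵢ / (Σxᵢ² + σ²/τ²).
Σxᵢyᵢ = 5·5 + 2·(-1) + 6·4 + 4·2 = 55; Σxᵢ² = 81; σ²/τ² = 4.
β̂_MAP = 55 / (81 + 4) = 55/85 ≈ 0.647.

β̂_MAP = 0.647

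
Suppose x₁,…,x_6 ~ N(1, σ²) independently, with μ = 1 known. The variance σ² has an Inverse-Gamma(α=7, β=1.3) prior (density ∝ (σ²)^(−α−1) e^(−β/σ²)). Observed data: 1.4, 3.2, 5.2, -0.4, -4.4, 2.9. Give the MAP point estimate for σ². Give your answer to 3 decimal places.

σ̂²_MAP = 2.726

Sum of squared deviations about the known mean: SS = (1.4−1)² + (3.2−1)² + (5.2−1)² + (-0.4−1)² + (-4.4−1)² + (2.9−1)² = 57.37.
The Normal likelihood contributes (σ²)^(−n/2) exp(−SS/(2σ²)), so the posterior is Inverse-Gamma(α + n/2, β + SS/2) = Inverse-Gamma(10, 29.985).
The mode of Inverse-Gamma(a, b) is b/(a+1) = 29.985/11 ≈ 2.726.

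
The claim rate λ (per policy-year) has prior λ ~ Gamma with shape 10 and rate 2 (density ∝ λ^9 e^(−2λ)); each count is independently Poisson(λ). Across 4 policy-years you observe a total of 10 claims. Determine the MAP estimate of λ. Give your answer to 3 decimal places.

Σxᵢ = 10, n = 4.
Posterior ∝ λ^9e^(−2λ) · λ^10e^(−4λ) = λ^19e^(−6λ), i.e. Gamma(shape=20, rate=6).
The mode of a Gamma(a, b) with a ≥ 1 (shape–rate) is (a−1)/b = 19/6 ≈ 3.167.

λ̂_MAP = 3.167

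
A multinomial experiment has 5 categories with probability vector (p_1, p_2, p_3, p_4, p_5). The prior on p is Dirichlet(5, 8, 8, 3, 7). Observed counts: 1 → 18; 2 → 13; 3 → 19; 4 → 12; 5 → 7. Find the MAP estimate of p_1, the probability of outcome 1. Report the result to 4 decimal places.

MAP estimate: 0.2316

The posterior is Dirichlet(αᵢ + nᵢ) = Dirichlet(23, 21, 27, 15, 14).
For a Dirichlet(a₁,…,a_K) with all aᵢ > 1, the mode has j-th component (aⱼ − 1)/(Σaᵢ − K).
Here Σaᵢ = 100 and K = 5, so p_1 = (23 − 1)/(100 − 5) = 22/95 ≈ 0.2316.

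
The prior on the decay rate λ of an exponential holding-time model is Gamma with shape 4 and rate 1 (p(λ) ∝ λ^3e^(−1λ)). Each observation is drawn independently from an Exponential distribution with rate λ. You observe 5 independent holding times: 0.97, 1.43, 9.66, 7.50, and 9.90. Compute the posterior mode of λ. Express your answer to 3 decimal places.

λ̂_MAP = 0.263

The Exponential(rate=λ) likelihood is ∝ λ^n e^(−λΣtᵢ). Here n = 5 and Σtᵢ = 0.97 + 1.43 + 9.66 + 7.50 + 9.90 = 29.46.
Posterior ∝ λ^3e^(−1λ) · λ^5e^(−29.46λ) = λ^8e^(−30.46λ), i.e. Gamma(9, 30.46).
Mode = (a−1)/b = 8/30.46 ≈ 0.263.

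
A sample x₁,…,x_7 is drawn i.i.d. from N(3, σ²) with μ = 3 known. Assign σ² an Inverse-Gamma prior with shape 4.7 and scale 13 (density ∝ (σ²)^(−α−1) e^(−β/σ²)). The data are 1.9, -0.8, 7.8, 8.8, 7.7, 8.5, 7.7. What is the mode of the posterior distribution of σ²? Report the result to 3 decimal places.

σ̂²_MAP = 9.389

Sum of squared deviations about the known mean: SS = (1.9−3)² + (-0.8−3)² + (7.8−3)² + (8.8−3)² + (7.7−3)² + (8.5−3)² + (7.7−3)² = 146.76.
The Normal likelihood contributes (σ²)^(−n/2) exp(−SS/(2σ²)), so the posterior is Inverse-Gamma(α + n/2, β + SS/2) = Inverse-Gamma(8.2, 86.38).
The mode of Inverse-Gamma(a, b) is b/(a+1) = 86.38/9.2 ≈ 9.389.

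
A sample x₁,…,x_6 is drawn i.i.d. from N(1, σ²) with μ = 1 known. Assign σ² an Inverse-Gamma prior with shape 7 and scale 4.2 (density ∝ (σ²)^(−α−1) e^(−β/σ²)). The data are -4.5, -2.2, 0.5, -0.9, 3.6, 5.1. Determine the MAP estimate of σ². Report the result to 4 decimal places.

σ̂²_MAP = 3.4691

Sum of squared deviations about the known mean: SS = (-4.5−1)² + (-2.2−1)² + (0.5−1)² + (-0.9−1)² + (3.6−1)² + (5.1−1)² = 67.92.
The Normal likelihood contributes (σ²)^(−n/2) exp(−SS/(2σ²)), so the posterior is Inverse-Gamma(α + n/2, β + SS/2) = Inverse-Gamma(10, 38.16).
The mode of Inverse-Gamma(a, b) is b/(a+1) = 38.16/11 ≈ 3.4691.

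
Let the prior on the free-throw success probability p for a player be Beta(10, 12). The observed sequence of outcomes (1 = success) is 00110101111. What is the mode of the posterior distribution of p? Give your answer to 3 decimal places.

Prior: Beta(10, 12).
Data: 7 successes in 11 trials (from the sequence). The binomial likelihood contributes p^7(1−p)^4, so the posterior is Beta(10+7, 12+4) = Beta(17, 16).
For Beta(a, b) with a, b > 1 the mode is (a−1)/(a+b−2) = 16/31 ≈ 0.516.

p̂_MAP = 0.516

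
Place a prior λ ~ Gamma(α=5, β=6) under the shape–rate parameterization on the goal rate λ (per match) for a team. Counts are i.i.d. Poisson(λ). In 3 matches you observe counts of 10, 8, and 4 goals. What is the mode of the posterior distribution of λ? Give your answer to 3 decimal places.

λ̂_MAP = 2.889

Σxᵢ = 10+8+4 = 22, with n = 3.
Posterior ∝ λ^4e^(−6λ) · λ^22e^(−3λ) = λ^26e^(−9λ), i.e. Gamma(shape=27, rate=9).
The mode of a Gamma(a, b) with a ≥ 1 (shape–rate) is (a−1)/b = 26/9 ≈ 2.889.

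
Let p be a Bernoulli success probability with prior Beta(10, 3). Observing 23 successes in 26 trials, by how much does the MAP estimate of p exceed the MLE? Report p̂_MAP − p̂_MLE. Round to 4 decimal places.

Posterior is Beta(33, 6); MAP = (33−1)/(39−2) = 32/37 ≈ 0.86486.
MLE ignores the prior: p̂_MLE = k/n = 23/26 ≈ 0.88462.
Difference = 32/37 − 23/26 = -19/962 ≈ -0.0198.

MAP − MLE = -0.0198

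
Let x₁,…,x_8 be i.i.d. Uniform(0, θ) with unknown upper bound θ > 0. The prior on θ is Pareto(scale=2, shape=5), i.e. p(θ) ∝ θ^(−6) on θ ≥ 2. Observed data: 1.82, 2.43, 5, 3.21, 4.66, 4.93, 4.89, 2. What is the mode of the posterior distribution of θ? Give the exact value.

The Uniform(0, θ) likelihood is θ^(−n) for θ ≥ max(xᵢ), zero otherwise. Here max(xᵢ) = 5.
Posterior ∝ θ^(−6) · θ^(−8) = θ^(−14) on θ ≥ max(2, 5) = 5.
This density is strictly decreasing in θ, so the posterior mode lies at the lower boundary of the support.

θ̂_MAP = 5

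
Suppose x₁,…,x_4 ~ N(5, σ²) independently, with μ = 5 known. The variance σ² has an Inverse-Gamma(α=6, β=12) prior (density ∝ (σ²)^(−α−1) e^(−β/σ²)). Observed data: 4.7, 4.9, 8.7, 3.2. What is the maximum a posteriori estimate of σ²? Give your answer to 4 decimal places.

σ̂²_MAP = 2.2794

Sum of squared deviations about the known mean: SS = (4.7−5)² + (4.9−5)² + (8.7−5)² + (3.2−5)² = 17.03.
The Normal likelihood contributes (σ²)^(−n/2) exp(−SS/(2σ²)), so the posterior is Inverse-Gamma(α + n/2, β + SS/2) = Inverse-Gamma(8, 20.515).
The mode of Inverse-Gamma(a, b) is b/(a+1) = 20.515/9 ≈ 2.2794.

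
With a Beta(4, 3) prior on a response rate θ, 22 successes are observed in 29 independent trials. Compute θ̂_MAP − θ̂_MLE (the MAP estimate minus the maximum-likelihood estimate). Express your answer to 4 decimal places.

Posterior is Beta(26, 10); MAP = (26−1)/(36−2) = 25/34 ≈ 0.73529.
MLE ignores the prior: θ̂_MLE = k/n = 22/29 ≈ 0.75862.
Difference = 25/34 − 22/29 = -23/986 ≈ -0.0233.

MAP − MLE = -0.0233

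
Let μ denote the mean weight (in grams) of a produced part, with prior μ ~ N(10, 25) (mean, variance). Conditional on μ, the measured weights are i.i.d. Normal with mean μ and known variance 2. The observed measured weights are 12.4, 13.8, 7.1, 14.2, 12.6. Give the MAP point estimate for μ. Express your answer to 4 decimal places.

n = 5; x̄ = (12.4 + 13.8 + 7.1 + 14.2 + 12.6)/5 = 60.1/5 = 12.02.
For a Normal prior and Normal likelihood with known variance, the posterior is Normal; its mode equals its mean, the precision-weighted average.
Prior precision 1/σ₀² = 1/25 = 0.04; data precision n/σ² = 5/2 = 2.5.
μ̂ = (0.04·10 + 2.5·12.02) / (0.04 + 2.5) = 30.45/2.54 = 3045/254 ≈ 11.9882.

μ̂_MAP = 11.9882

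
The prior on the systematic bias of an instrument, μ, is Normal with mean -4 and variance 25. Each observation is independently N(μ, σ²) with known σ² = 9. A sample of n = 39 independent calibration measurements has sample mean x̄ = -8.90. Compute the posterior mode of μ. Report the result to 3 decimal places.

n = 39, x̄ = -8.90.
For a Normal prior and Normal likelihood with known variance, the posterior is Normal; its mode equals its mean, the precision-weighted average.
Prior precision 1/σ₀² = 1/25 = 0.04; data precision n/σ² = 39/9 = 13/3.
μ̂ = (0.04·(-4) + (13/3)·(-8.9)) / (0.04 + 13/3) = (-5809/150)/(328/75) = -5809/656 ≈ -8.855.

μ̂_MAP = -8.855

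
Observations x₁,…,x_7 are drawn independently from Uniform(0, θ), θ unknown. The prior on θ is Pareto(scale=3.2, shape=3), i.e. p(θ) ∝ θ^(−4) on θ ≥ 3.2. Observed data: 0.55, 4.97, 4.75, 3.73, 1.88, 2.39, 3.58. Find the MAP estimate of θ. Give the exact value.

The Uniform(0, θ) likelihood is θ^(−n) for θ ≥ max(xᵢ), zero otherwise. Here max(xᵢ) = 4.97.
Posterior ∝ θ^(−4) · θ^(−7) = θ^(−11) on θ ≥ max(3.2, 4.97) = 4.97.
This density is strictly decreasing in θ, so the posterior mode lies at the lower boundary of the support.

θ̂_MAP = 4.97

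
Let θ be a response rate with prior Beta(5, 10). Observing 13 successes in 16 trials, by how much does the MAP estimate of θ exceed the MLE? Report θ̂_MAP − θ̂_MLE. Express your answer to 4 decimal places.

Posterior is Beta(18, 13); MAP = (18−1)/(31−2) = 17/29 ≈ 0.58621.
MLE ignores the prior: θ̂_MLE = k/n = 13/16 ≈ 0.81250.
Difference = 17/29 − 13/16 = -105/464 ≈ -0.2263.

MAP − MLE = -0.2263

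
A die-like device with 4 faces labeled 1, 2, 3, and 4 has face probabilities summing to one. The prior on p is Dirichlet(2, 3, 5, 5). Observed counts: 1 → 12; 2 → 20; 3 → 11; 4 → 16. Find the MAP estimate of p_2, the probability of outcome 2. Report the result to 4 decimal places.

The posterior is Dirichlet(αᵢ + nᵢ) = Dirichlet(14, 23, 16, 21).
For a Dirichlet(a₁,…,a_K) with all aᵢ > 1, the mode has j-th component (aⱼ − 1)/(Σaᵢ − K).
Here Σaᵢ = 74 and K = 4, so p_2 = (23 − 1)/(74 − 4) = 22/70 ≈ 0.3143.

MAP estimate: 0.3143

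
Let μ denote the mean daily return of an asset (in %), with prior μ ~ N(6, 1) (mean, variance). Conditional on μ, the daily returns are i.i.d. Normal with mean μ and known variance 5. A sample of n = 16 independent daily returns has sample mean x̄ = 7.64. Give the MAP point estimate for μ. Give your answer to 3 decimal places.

n = 16, x̄ = 7.64.
For a Normal prior and Normal likelihood with known variance, the posterior is Normal; its mode equals its mean, the precision-weighted average.
Prior precision 1/σ₀² = 1/1 = 1; data precision n/σ² = 16/5 = 3.2.
μ̂ = (1·6 + 3.2·7.64) / (1 + 3.2) = 30.448/4.2 = 3806/525 ≈ 7.250.

μ̂_MAP = 7.250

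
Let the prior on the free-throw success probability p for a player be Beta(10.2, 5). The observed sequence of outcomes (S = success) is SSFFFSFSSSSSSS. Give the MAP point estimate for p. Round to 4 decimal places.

Prior: Beta(10.2, 5).
Data: 10 successes in 14 trials (from the sequence). The binomial likelihood contributes p^10(1−p)^4, so the posterior is Beta(10.2+10, 5+4) = Beta(20.2, 9).
For Beta(a, b) with a, b > 1 the mode is (a−1)/(a+b−2) = 19.2/27.2 ≈ 0.7059.

p̂_MAP = 0.7059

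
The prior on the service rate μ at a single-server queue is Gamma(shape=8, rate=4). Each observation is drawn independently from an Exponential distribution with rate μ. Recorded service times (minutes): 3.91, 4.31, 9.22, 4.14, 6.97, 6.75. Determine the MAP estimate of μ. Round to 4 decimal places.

The Exponential(rate=μ) likelihood is ∝ μ^n e^(−μΣtᵢ). Here n = 6 and Σtᵢ = 3.91 + 4.31 + 9.22 + 4.14 + 6.97 + 6.75 = 35.30.
Posterior ∝ μ^7e^(−4μ) · μ^6e^(−35.30μ) = μ^13e^(−39.30μ), i.e. Gamma(14, 39.30).
Mode = (a−1)/b = 13/39.30 ≈ 0.3308.

μ̂_MAP = 0.3308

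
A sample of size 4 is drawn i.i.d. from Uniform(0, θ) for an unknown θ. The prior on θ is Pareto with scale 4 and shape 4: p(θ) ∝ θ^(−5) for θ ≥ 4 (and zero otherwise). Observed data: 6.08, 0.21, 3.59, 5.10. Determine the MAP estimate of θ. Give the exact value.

θ̂_MAP = 6.08

The Uniform(0, θ) likelihood is θ^(−n) for θ ≥ max(xᵢ), zero otherwise. Here max(xᵢ) = 6.08.
Posterior ∝ θ^(−5) · θ^(−4) = θ^(−9) on θ ≥ max(4, 6.08) = 6.08.
This density is strictly decreasing in θ, so the posterior mode lies at the lower boundary of the support.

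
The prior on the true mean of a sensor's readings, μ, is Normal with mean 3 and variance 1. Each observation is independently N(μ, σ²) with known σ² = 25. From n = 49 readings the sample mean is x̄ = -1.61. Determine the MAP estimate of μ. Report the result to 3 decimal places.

μ̂_MAP = -0.053

n = 49, x̄ = -1.61.
For a Normal prior and Normal likelihood with known variance, the posterior is Normal; its mode equals its mean, the precision-weighted average.
Prior precision 1/σ₀² = 1/1 = 1; data precision n/σ² = 49/25 = 1.96.
μ̂ = (1·3 + 1.96·(-1.61)) / (1 + 1.96) = (-0.1556)/2.96 = -389/7400 ≈ -0.053.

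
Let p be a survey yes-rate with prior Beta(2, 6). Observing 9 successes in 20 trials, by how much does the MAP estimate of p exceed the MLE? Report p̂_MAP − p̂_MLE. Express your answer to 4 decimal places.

Posterior is Beta(11, 17); MAP = (11−1)/(28−2) = 10/26 ≈ 0.38462.
MLE ignores the prior: p̂_MLE = k/n = 9/20 ≈ 0.45000.
Difference = 10/26 − 9/20 = -17/260 ≈ -0.0654.

MAP − MLE = -0.0654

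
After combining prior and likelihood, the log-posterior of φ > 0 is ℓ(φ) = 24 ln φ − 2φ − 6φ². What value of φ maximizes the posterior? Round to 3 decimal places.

ℓ'(φ) = 24/φ − 2 − 12φ. Setting this to zero and multiplying by φ: 12φ² + 2φ − 24 = 0.
φ = (−2 + √(2² + 4·12·24)) / (2·12) = (−2 + √1156) / 24 = (−2 + 34)/24 = 4/3.
ℓ''(φ) = −24/φ² − 12 < 0, confirming a maximum.

φ̂_MAP = 1.333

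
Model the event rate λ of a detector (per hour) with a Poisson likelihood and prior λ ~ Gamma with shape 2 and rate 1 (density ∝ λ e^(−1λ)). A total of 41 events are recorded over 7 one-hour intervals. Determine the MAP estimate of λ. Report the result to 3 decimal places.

λ̂_MAP = 5.250

Σxᵢ = 41, n = 7.
Posterior ∝ λe^(−1λ) · λ^41e^(−7λ) = λ^42e^(−8λ), i.e. Gamma(shape=43, rate=8).
The mode of a Gamma(a, b) with a ≥ 1 (shape–rate) is (a−1)/b = 42/8 ≈ 5.250.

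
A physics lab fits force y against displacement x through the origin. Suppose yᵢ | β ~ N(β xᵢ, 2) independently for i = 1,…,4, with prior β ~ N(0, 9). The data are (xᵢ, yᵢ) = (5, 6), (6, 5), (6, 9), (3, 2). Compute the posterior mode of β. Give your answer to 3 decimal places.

β̂_MAP = 1.130

log p(β | y) = −Σ(yᵢ − βxᵢ)²/(2·2) − β²/(2·9) + const.
Setting the derivative to zero: Σxᵢ(yᵢ − βxᵢ)/2 − β/9 = 0, so β = Σxᵢyᵢ / (Σxᵢ² + σ²/τ²).
Σxᵢyᵢ = 5·6 + 6·5 + 6·9 + 3·2 = 120; Σxᵢ² = 106; σ²/τ² = 2/9.
β̂_MAP = 120 / (106 + 2/9) = 120/(956/9) = 270/239 ≈ 1.130.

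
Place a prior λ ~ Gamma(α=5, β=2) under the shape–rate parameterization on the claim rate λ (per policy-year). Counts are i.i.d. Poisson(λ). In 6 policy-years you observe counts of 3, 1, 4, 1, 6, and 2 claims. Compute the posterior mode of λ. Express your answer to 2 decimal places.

λ̂_MAP = 2.63

Σxᵢ = 3+1+4+1+6+2 = 17, with n = 6.
Posterior ∝ λ^4e^(−2λ) · λ^17e^(−6λ) = λ^21e^(−8λ), i.e. Gamma(shape=22, rate=8).
The mode of a Gamma(a, b) with a ≥ 1 (shape–rate) is (a−1)/b = 21/8 ≈ 2.63.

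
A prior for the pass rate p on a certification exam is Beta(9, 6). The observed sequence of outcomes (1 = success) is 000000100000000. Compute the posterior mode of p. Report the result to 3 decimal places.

p̂_MAP = 0.321

Prior: Beta(9, 6).
Data: 1 success in 15 trials (from the sequence). The binomial likelihood contributes p(1−p)^14, so the posterior is Beta(9+1, 6+14) = Beta(10, 20).
For Beta(a, b) with a, b > 1 the mode is (a−1)/(a+b−2) = 9/28 ≈ 0.321.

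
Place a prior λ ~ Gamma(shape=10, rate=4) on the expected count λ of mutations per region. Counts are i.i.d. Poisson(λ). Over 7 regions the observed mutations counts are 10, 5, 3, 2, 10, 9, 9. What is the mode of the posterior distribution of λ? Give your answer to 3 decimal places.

λ̂_MAP = 5.182

Σxᵢ = 10+5+3+2+10+9+9 = 48, with n = 7.
Posterior ∝ λ^9e^(−4λ) · λ^48e^(−7λ) = λ^57e^(−11λ), i.e. Gamma(shape=58, rate=11).
The mode of a Gamma(a, b) with a ≥ 1 (shape–rate) is (a−1)/b = 57/11 ≈ 5.182.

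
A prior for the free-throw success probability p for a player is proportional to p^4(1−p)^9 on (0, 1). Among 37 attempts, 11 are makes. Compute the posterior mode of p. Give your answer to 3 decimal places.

p̂_MAP = 0.300

The prior density ∝ p^4(1−p)^9 is the kernel of Beta(5, 10).
Data: 11 successes in 37 trials. The binomial likelihood contributes p^11(1−p)^26, so the posterior is Beta(5+11, 10+26) = Beta(16, 36).
For Beta(a, b) with a, b > 1 the mode is (a−1)/(a+b−2) = 15/50 ≈ 0.300.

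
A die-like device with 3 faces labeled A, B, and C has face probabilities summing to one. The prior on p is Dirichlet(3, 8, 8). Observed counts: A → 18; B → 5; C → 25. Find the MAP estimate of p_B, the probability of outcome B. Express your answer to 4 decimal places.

MAP estimate of p_B = 0.1875

The posterior is Dirichlet(αᵢ + nᵢ) = Dirichlet(21, 13, 33).
For a Dirichlet(a₁,…,a_K) with all aᵢ > 1, the mode has j-th component (aⱼ − 1)/(Σaᵢ − K).
Here Σaᵢ = 67 and K = 3, so p_B = (13 − 1)/(67 − 3) = 12/64 ≈ 0.1875.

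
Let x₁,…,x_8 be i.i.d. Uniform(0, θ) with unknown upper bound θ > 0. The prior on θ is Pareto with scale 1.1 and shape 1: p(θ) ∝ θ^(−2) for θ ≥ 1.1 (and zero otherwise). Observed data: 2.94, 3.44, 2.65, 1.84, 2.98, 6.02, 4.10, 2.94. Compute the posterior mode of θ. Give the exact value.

θ̂_MAP = 6.02

The Uniform(0, θ) likelihood is θ^(−n) for θ ≥ max(xᵢ), zero otherwise. Here max(xᵢ) = 6.02.
Posterior ∝ θ^(−2) · θ^(−8) = θ^(−10) on θ ≥ max(1.1, 6.02) = 6.02.
This density is strictly decreasing in θ, so the posterior mode lies at the lower boundary of the support.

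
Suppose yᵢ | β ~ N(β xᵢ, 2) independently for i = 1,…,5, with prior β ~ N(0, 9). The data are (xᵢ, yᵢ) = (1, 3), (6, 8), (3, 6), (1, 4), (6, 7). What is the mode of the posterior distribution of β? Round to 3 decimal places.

β̂_MAP = 1.382

log p(β | y) = −Σ(yᵢ − βxᵢ)²/(2·2) − β²/(2·9) + const.
Setting the derivative to zero: Σxᵢ(yᵢ − βxᵢ)/2 − β/9 = 0, so β = Σxᵢyᵢ / (Σxᵢ² + σ²/τ²).
Σxᵢyᵢ = 1·3 + 6·8 + 3·6 + 1·4 + 6·7 = 115; Σxᵢ² = 83; σ²/τ² = 2/9.
β̂_MAP = 115 / (83 + 2/9) = 115/(749/9) = 1035/749 ≈ 1.382.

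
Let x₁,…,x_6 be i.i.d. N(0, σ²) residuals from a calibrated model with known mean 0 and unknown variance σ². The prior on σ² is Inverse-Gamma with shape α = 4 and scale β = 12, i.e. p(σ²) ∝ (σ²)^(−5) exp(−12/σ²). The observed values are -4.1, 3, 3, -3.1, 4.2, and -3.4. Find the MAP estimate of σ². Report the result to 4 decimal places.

Sum of squared deviations about the known mean: SS = (-4.1−0)² + (3−0)² + (3−0)² + (-3.1−0)² + (4.2−0)² + (-3.4−0)² = 73.62.
The Normal likelihood contributes (σ²)^(−n/2) exp(−SS/(2σ²)), so the posterior is Inverse-Gamma(α + n/2, β + SS/2) = Inverse-Gamma(7, 48.81).
The mode of Inverse-Gamma(a, b) is b/(a+1) = 48.81/8 ≈ 6.1013.

σ̂²_MAP = 6.1013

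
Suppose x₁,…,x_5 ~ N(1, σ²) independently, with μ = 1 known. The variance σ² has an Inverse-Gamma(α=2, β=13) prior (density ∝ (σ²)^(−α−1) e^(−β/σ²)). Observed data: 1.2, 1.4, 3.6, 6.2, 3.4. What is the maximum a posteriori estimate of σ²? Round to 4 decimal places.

σ̂²_MAP = 5.9782

Sum of squared deviations about the known mean: SS = (1.2−1)² + (1.4−1)² + (3.6−1)² + (6.2−1)² + (3.4−1)² = 39.76.
The Normal likelihood contributes (σ²)^(−n/2) exp(−SS/(2σ²)), so the posterior is Inverse-Gamma(α + n/2, β + SS/2) = Inverse-Gamma(4.5, 32.88).
The mode of Inverse-Gamma(a, b) is b/(a+1) = 32.88/5.5 ≈ 5.9782.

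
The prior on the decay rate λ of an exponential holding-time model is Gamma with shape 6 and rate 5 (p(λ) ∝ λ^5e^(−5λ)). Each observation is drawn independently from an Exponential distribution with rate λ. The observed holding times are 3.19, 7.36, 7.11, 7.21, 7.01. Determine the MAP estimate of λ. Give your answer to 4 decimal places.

The Exponential(rate=λ) likelihood is ∝ λ^n e^(−λΣtᵢ). Here n = 5 and Σtᵢ = 3.19 + 7.36 + 7.11 + 7.21 + 7.01 = 31.88.
Posterior ∝ λ^5e^(−5λ) · λ^5e^(−31.88λ) = λ^10e^(−36.88λ), i.e. Gamma(11, 36.88).
Mode = (a−1)/b = 10/36.88 ≈ 0.2711.

λ̂_MAP = 0.2711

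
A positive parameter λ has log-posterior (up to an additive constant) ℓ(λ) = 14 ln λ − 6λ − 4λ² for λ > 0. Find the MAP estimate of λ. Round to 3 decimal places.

λ̂_MAP = 1.000

ℓ'(λ) = 14/λ − 6 − 8λ. Setting this to zero and multiplying by λ: 8λ² + 6λ − 14 = 0.
λ = (−6 + √(6² + 4·8·14)) / (2·8) = (−6 + √484) / 16 = (−6 + 22)/16 = 1.
ℓ''(λ) = −14/λ² − 8 < 0, confirming a maximum.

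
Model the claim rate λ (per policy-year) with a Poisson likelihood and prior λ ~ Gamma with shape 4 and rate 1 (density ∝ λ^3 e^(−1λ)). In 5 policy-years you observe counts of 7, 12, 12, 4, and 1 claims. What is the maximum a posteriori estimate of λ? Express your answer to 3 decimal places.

Σxᵢ = 7+12+12+4+1 = 36, with n = 5.
Posterior ∝ λ^3e^(−1λ) · λ^36e^(−5λ) = λ^39e^(−6λ), i.e. Gamma(shape=40, rate=6).
The mode of a Gamma(a, b) with a ≥ 1 (shape–rate) is (a−1)/b = 39/6 ≈ 6.500.

λ̂_MAP = 6.500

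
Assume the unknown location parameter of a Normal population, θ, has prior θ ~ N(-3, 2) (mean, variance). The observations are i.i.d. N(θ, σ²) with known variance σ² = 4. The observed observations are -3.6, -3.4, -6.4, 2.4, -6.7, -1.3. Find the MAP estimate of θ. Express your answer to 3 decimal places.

n = 6; x̄ = ((-3.6) + (-3.4) + (-6.4) + 2.4 + (-6.7) + (-1.3))/6 = -19/6 = -19/6 ≈ -3.1667.
For a Normal prior and Normal likelihood with known variance, the posterior is Normal; its mode equals its mean, the precision-weighted average.
Prior precision 1/σ₀² = 1/2 = 0.5; data precision n/σ² = 6/4 = 1.5.
θ̂ = (0.5·(-3) + 1.5·(-19/6)) / (0.5 + 1.5) = (-6.25)/2 = -3.125.

θ̂_MAP = -3.125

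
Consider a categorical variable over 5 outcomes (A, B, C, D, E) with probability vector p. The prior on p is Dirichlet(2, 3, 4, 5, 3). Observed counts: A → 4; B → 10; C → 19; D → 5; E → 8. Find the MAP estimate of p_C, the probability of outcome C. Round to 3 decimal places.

MAP estimate of p_C = 0.379

The posterior is Dirichlet(αᵢ + nᵢ) = Dirichlet(6, 13, 23, 10, 11).
For a Dirichlet(a₁,…,a_K) with all aᵢ > 1, the mode has j-th component (aⱼ − 1)/(Σaᵢ − K).
Here Σaᵢ = 63 and K = 5, so p_C = (23 − 1)/(63 − 5) = 22/58 ≈ 0.379.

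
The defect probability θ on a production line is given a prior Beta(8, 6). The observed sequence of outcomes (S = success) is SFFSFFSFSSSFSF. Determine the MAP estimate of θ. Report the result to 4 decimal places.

θ̂_MAP = 0.5385

Prior: Beta(8, 6).
Data: 7 successes in 14 trials (from the sequence). The binomial likelihood contributes θ^7(1−θ)^7, so the posterior is Beta(8+7, 6+7) = Beta(15, 13).
For Beta(a, b) with a, b > 1 the mode is (a−1)/(a+b−2) = 14/26 ≈ 0.5385.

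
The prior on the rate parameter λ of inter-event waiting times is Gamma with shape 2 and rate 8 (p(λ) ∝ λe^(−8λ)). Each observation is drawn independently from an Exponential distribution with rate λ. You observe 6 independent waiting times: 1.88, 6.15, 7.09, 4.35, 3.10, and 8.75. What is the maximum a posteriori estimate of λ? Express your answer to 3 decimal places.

The Exponential(rate=λ) likelihood is ∝ λ^n e^(−λΣtᵢ). Here n = 6 and Σtᵢ = 1.88 + 6.15 + 7.09 + 4.35 + 3.10 + 8.75 = 31.32.
Posterior ∝ λe^(−8λ) · λ^6e^(−31.32λ) = λ^7e^(−39.32λ), i.e. Gamma(8, 39.32).
Mode = (a−1)/b = 7/39.32 ≈ 0.178.

λ̂_MAP = 0.178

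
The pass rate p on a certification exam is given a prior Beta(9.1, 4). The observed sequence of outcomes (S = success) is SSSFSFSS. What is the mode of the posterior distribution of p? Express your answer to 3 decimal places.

p̂_MAP = 0.738

Prior: Beta(9.1, 4).
Data: 6 successes in 8 trials (from the sequence). The binomial likelihood contributes p^6(1−p)^2, so the posterior is Beta(9.1+6, 4+2) = Beta(15.1, 6).
For Beta(a, b) with a, b > 1 the mode is (a−1)/(a+b−2) = 14.1/19.1 ≈ 0.738.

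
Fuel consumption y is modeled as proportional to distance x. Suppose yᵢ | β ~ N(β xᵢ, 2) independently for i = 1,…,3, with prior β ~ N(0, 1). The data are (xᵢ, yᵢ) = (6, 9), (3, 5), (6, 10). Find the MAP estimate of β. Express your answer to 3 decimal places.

log p(β | y) = −Σ(yᵢ − βxᵢ)²/(2·2) − β²/(2·1) + const.
Setting the derivative to zero: Σxᵢ(yᵢ − βxᵢ)/2 − β/1 = 0, so β = Σxᵢyᵢ / (Σxᵢ² + σ²/τ²).
Σxᵢyᵢ = 6·9 + 3·5 + 6·10 = 129; Σxᵢ² = 81; σ²/τ² = 2.
β̂_MAP = 129 / (81 + 2) = 129/83 ≈ 1.554.

β̂_MAP = 1.554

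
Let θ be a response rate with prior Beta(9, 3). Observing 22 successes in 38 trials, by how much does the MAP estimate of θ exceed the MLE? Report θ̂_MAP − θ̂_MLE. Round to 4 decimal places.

MAP − MLE = 0.0461

Posterior is Beta(31, 19); MAP = (31−1)/(50−2) = 30/48 ≈ 0.62500.
MLE ignores the prior: θ̂_MLE = k/n = 22/38 ≈ 0.57895.
Difference = 30/48 − 22/38 = 7/152 ≈ 0.0461.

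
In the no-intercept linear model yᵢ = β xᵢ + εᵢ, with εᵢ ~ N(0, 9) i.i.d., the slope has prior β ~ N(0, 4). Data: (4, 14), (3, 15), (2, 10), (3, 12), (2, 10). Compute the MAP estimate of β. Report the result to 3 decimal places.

β̂_MAP = 4.000

log p(β | y) = −Σ(yᵢ − βxᵢ)²/(2·9) − β²/(2·4) + const.
Setting the derivative to zero: Σxᵢ(yᵢ − βxᵢ)/9 − β/4 = 0, so β = Σxᵢyᵢ / (Σxᵢ² + σ²/τ²).
Σxᵢyᵢ = 4·14 + 3·15 + 2·10 + 3·12 + 2·10 = 177; Σxᵢ² = 42; σ²/τ² = 2.25.
β̂_MAP = 177 / (42 + 2.25) = 177/44.25 ≈ 4.000.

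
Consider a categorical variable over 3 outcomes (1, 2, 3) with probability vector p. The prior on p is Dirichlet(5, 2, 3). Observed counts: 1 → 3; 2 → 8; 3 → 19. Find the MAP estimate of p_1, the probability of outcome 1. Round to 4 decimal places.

The posterior is Dirichlet(αᵢ + nᵢ) = Dirichlet(8, 10, 22).
For a Dirichlet(a₁,…,a_K) with all aᵢ > 1, the mode has j-th component (aⱼ − 1)/(Σaᵢ − K).
Here Σaᵢ = 40 and K = 3, so p_1 = (8 − 1)/(40 − 3) = 7/37 ≈ 0.1892.

MAP estimate: 0.1892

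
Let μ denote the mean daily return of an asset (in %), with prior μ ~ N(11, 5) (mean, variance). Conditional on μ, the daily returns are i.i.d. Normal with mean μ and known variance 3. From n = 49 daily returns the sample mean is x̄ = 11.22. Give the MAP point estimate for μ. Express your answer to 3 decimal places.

n = 49, x̄ = 11.22.
For a Normal prior and Normal likelihood with known variance, the posterior is Normal; its mode equals its mean, the precision-weighted average.
Prior precision 1/σ₀² = 1/5 = 0.2; data precision n/σ² = 49/3.
μ̂ = (0.2·11 + (49/3)·11.22) / (0.2 + 49/3) = 185.46/(248/15) = 27819/2480 ≈ 11.217.

μ̂_MAP = 11.217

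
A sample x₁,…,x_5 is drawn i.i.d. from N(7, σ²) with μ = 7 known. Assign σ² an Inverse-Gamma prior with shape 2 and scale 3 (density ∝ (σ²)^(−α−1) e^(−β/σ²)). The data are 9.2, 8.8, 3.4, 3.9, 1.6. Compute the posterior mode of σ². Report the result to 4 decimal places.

σ̂²_MAP = 5.9827

Sum of squared deviations about the known mean: SS = (9.2−7)² + (8.8−7)² + (3.4−7)² + (3.9−7)² + (1.6−7)² = 59.81.
The Normal likelihood contributes (σ²)^(−n/2) exp(−SS/(2σ²)), so the posterior is Inverse-Gamma(α + n/2, β + SS/2) = Inverse-Gamma(4.5, 32.905).
The mode of Inverse-Gamma(a, b) is b/(a+1) = 32.905/5.5 ≈ 5.9827.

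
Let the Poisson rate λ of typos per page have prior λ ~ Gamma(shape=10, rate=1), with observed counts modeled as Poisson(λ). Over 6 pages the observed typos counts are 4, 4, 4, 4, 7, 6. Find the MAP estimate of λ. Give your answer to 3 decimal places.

λ̂_MAP = 5.429

Σxᵢ = 4+4+4+4+7+6 = 29, with n = 6.
Posterior ∝ λ^9e^(−1λ) · λ^29e^(−6λ) = λ^38e^(−7λ), i.e. Gamma(shape=39, rate=7).
The mode of a Gamma(a, b) with a ≥ 1 (shape–rate) is (a−1)/b = 38/7 ≈ 5.429.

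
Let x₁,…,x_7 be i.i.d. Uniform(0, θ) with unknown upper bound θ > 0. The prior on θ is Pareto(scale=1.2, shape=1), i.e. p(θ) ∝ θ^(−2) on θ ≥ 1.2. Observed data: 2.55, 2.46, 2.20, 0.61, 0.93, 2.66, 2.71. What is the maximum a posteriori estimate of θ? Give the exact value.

The Uniform(0, θ) likelihood is θ^(−n) for θ ≥ max(xᵢ), zero otherwise. Here max(xᵢ) = 2.71.
Posterior ∝ θ^(−2) · θ^(−7) = θ^(−9) on θ ≥ max(1.2, 2.71) = 2.71.
This density is strictly decreasing in θ, so the posterior mode lies at the lower boundary of the support.

θ̂_MAP = 2.71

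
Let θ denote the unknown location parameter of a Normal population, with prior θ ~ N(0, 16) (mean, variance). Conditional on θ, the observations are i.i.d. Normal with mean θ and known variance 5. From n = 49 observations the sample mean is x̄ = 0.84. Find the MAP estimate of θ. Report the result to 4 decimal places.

n = 49, x̄ = 0.84.
For a Normal prior and Normal likelihood with known variance, the posterior is Normal; its mode equals its mean, the precision-weighted average.
Prior precision 1/σ₀² = 1/16 = 0.0625; data precision n/σ² = 49/5 = 9.8.
θ̂ = (0.0625·0 + 9.8·0.84) / (0.0625 + 9.8) = 8.232/9.8625 = 5488/6575 ≈ 0.8347.

θ̂_MAP = 0.8347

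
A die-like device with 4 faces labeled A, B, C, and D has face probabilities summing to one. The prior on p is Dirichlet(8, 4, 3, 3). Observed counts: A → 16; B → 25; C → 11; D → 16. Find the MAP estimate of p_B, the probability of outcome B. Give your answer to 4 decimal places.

MAP estimate of p_B = 0.3415

The posterior is Dirichlet(αᵢ + nᵢ) = Dirichlet(24, 29, 14, 19).
For a Dirichlet(a₁,…,a_K) with all aᵢ > 1, the mode has j-th component (aⱼ − 1)/(Σaᵢ − K).
Here Σaᵢ = 86 and K = 4, so p_B = (29 − 1)/(86 − 4) = 28/82 ≈ 0.3415.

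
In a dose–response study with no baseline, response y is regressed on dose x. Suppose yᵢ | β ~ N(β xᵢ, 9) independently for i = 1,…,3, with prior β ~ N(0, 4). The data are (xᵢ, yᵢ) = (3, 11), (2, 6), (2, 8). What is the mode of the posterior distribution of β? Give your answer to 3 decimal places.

log p(β | y) = −Σ(yᵢ − βxᵢ)²/(2·9) − β²/(2·4) + const.
Setting the derivative to zero: Σxᵢ(yᵢ − βxᵢ)/9 − β/4 = 0, so β = Σxᵢyᵢ / (Σxᵢ² + σ²/τ²).
Σxᵢyᵢ = 3·11 + 2·6 + 2·8 = 61; Σxᵢ² = 17; σ²/τ² = 2.25.
β̂_MAP = 61 / (17 + 2.25) = 61/19.25 ≈ 3.169.

β̂_MAP = 3.169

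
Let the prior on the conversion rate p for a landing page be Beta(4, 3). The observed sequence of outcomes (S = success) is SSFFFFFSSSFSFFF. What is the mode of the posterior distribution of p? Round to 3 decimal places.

p̂_MAP = 0.450

Prior: Beta(4, 3).
Data: 6 successes in 15 trials (from the sequence). The binomial likelihood contributes p^6(1−p)^9, so the posterior is Beta(4+6, 3+9) = Beta(10, 12).
For Beta(a, b) with a, b > 1 the mode is (a−1)/(a+b−2) = 9/20 ≈ 0.450.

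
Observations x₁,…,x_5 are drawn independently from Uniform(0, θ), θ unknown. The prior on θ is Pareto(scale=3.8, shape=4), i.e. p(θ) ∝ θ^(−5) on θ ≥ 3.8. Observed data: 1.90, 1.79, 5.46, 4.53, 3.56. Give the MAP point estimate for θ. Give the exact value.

θ̂_MAP = 5.46

The Uniform(0, θ) likelihood is θ^(−n) for θ ≥ max(xᵢ), zero otherwise. Here max(xᵢ) = 5.46.
Posterior ∝ θ^(−5) · θ^(−5) = θ^(−10) on θ ≥ max(3.8, 5.46) = 5.46.
This density is strictly decreasing in θ, so the posterior mode lies at the lower boundary of the support.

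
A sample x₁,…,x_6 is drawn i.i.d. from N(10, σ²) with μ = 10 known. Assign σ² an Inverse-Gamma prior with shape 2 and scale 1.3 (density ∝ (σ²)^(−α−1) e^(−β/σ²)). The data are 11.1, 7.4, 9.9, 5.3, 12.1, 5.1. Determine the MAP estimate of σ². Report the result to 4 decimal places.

Sum of squared deviations about the known mean: SS = (11.1−10)² + (7.4−10)² + (9.9−10)² + (5.3−10)² + (12.1−10)² + (5.1−10)² = 58.49.
The Normal likelihood contributes (σ²)^(−n/2) exp(−SS/(2σ²)), so the posterior is Inverse-Gamma(α + n/2, β + SS/2) = Inverse-Gamma(5, 30.545).
The mode of Inverse-Gamma(a, b) is b/(a+1) = 30.545/6 ≈ 5.0908.

σ̂²_MAP = 5.0908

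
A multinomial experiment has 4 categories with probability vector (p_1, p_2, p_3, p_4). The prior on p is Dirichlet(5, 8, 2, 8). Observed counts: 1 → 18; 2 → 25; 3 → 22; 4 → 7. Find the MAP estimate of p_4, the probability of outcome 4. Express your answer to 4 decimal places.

The posterior is Dirichlet(αᵢ + nᵢ) = Dirichlet(23, 33, 24, 15).
For a Dirichlet(a₁,…,a_K) with all aᵢ > 1, the mode has j-th component (aⱼ − 1)/(Σaᵢ − K).
Here Σaᵢ = 95 and K = 4, so p_4 = (15 − 1)/(95 − 4) = 14/91 ≈ 0.1538.

MAP estimate: 0.1538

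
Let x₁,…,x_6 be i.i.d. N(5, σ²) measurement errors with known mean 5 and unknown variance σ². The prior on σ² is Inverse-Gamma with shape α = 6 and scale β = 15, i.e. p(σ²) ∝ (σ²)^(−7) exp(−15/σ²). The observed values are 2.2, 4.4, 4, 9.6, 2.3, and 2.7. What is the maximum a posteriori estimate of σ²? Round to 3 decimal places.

σ̂²_MAP = 3.647

Sum of squared deviations about the known mean: SS = (2.2−5)² + (4.4−5)² + (4−5)² + (9.6−5)² + (2.3−5)² + (2.7−5)² = 42.94.
The Normal likelihood contributes (σ²)^(−n/2) exp(−SS/(2σ²)), so the posterior is Inverse-Gamma(α + n/2, β + SS/2) = Inverse-Gamma(9, 36.47).
The mode of Inverse-Gamma(a, b) is b/(a+1) = 36.47/10 ≈ 3.647.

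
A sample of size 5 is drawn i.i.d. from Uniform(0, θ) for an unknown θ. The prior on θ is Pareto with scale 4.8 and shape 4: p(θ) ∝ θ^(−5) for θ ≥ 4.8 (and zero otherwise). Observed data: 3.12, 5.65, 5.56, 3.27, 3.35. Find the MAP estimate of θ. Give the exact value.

θ̂_MAP = 5.65

The Uniform(0, θ) likelihood is θ^(−n) for θ ≥ max(xᵢ), zero otherwise. Here max(xᵢ) = 5.65.
Posterior ∝ θ^(−5) · θ^(−5) = θ^(−10) on θ ≥ max(4.8, 5.65) = 5.65.
This density is strictly decreasing in θ, so the posterior mode lies at the lower boundary of the support.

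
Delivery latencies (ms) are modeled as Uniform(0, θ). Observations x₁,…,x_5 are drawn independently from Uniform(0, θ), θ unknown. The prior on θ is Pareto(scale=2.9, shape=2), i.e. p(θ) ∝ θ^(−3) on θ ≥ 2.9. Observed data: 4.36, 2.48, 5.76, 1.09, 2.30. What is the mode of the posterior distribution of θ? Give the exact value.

The Uniform(0, θ) likelihood is θ^(−n) for θ ≥ max(xᵢ), zero otherwise. Here max(xᵢ) = 5.76.
Posterior ∝ θ^(−3) · θ^(−5) = θ^(−8) on θ ≥ max(2.9, 5.76) = 5.76.
This density is strictly decreasing in θ, so the posterior mode lies at the lower boundary of the support.

θ̂_MAP = 5.76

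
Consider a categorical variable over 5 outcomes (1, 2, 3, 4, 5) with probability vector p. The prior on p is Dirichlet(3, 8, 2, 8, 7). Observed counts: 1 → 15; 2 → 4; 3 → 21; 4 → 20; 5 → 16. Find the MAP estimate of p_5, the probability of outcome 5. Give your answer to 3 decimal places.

The posterior is Dirichlet(αᵢ + nᵢ) = Dirichlet(18, 12, 23, 28, 23).
For a Dirichlet(a₁,…,a_K) with all aᵢ > 1, the mode has j-th component (aⱼ − 1)/(Σaᵢ − K).
Here Σaᵢ = 104 and K = 5, so p_5 = (23 − 1)/(104 − 5) = 22/99 ≈ 0.222.

MAP estimate: 0.222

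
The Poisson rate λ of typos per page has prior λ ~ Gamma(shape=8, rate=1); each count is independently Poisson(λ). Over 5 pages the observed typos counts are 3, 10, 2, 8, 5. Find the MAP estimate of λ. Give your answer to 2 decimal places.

Σxᵢ = 3+10+2+8+5 = 28, with n = 5.
Posterior ∝ λ^7e^(−1λ) · λ^28e^(−5λ) = λ^35e^(−6λ), i.e. Gamma(shape=36, rate=6).
The mode of a Gamma(a, b) with a ≥ 1 (shape–rate) is (a−1)/b = 35/6 ≈ 5.83.

λ̂_MAP = 5.83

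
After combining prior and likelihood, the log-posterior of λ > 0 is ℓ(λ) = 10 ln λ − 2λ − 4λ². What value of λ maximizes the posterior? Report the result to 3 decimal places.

λ̂_MAP = 1.000

ℓ'(λ) = 10/λ − 2 − 8λ. Setting this to zero and multiplying by λ: 8λ² + 2λ − 10 = 0.
λ = (−2 + √(2² + 4·8·10)) / (2·8) = (−2 + √324) / 16 = (−2 + 18)/16 = 1.
ℓ''(λ) = −10/λ² − 8 < 0, confirming a maximum.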